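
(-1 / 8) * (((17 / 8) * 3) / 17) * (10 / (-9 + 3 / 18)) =45 / 848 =0.05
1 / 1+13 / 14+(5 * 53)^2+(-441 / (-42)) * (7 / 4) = 3933737 / 56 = 70245.30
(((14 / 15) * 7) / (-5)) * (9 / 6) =-49 / 25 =-1.96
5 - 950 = -945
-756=-756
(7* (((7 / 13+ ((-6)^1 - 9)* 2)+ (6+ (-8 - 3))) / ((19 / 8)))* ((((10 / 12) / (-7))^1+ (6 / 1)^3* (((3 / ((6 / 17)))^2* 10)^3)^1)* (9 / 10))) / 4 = -459849654532128 / 247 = -1861739492032.91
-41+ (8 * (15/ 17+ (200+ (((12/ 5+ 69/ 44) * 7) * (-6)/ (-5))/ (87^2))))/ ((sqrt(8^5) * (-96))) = -41 - 1579642879 * sqrt(2)/ 24156211200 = -41.09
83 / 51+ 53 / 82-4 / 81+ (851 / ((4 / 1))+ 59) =61871093 / 225828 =273.97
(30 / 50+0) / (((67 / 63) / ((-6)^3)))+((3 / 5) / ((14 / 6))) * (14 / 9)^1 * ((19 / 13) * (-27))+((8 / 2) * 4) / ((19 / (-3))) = -11598666 / 82745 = -140.17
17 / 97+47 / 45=5324 / 4365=1.22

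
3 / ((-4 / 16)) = -12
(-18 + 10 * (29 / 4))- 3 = 103 / 2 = 51.50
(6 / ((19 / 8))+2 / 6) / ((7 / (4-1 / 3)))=1793 / 1197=1.50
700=700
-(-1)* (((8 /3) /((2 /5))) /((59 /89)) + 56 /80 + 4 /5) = 4091 /354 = 11.56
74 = 74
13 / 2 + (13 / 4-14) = -17 / 4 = -4.25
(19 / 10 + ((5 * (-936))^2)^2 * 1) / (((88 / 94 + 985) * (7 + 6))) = 225466109107200893 / 6024070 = 37427538044.41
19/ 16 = 1.19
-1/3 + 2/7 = -1/21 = -0.05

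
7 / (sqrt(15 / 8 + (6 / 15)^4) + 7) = 245000 / 235497 - 350 * sqrt(19006) / 235497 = 0.84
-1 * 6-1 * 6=-12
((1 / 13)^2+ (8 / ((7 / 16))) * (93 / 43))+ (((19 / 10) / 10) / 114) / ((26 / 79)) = 2414801527 / 61042800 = 39.56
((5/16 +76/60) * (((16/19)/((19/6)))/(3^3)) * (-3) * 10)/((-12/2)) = 758/9747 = 0.08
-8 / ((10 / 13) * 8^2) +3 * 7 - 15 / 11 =19.47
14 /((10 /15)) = 21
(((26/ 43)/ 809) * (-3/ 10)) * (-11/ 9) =143/ 521805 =0.00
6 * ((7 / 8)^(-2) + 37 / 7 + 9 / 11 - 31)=-76290 / 539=-141.54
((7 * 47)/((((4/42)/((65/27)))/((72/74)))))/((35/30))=256620/37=6935.68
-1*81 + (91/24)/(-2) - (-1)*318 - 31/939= 3531709/15024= 235.07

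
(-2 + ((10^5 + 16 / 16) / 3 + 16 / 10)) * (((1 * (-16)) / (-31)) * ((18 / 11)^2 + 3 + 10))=489547408 / 1815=269723.09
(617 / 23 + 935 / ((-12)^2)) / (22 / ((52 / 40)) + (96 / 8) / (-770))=552316765 / 280268064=1.97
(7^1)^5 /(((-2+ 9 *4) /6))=50421 /17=2965.94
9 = 9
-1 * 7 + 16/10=-27/5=-5.40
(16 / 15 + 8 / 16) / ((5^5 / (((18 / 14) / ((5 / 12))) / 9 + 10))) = 0.01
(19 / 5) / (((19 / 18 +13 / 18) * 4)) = 171 / 320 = 0.53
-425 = -425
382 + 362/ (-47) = 17592/ 47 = 374.30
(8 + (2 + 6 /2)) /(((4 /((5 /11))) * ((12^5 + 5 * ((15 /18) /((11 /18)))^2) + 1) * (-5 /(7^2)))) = -7007 /120439672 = -0.00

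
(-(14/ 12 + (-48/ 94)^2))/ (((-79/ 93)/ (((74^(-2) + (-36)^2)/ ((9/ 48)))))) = 8324504049266/ 716716677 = 11614.78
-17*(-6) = 102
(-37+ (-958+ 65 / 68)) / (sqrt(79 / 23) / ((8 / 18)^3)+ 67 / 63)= 6719821194240 / 2825586273743 - 3129271049520 * sqrt(1817) / 2825586273743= -44.83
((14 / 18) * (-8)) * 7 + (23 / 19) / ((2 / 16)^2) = 5800 / 171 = 33.92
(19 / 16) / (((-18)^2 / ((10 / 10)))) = 0.00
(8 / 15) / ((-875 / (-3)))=8 / 4375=0.00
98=98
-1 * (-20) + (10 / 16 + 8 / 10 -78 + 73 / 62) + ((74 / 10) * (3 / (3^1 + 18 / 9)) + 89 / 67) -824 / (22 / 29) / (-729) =-160356336401 / 3331092600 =-48.14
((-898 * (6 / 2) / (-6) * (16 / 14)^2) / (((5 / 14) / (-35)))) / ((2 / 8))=-229888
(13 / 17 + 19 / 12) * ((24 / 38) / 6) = 479 / 1938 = 0.25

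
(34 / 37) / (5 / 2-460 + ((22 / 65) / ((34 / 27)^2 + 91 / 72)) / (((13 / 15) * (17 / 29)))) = -0.00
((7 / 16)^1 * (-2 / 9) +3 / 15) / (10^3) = 37 / 360000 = 0.00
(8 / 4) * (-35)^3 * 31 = -2658250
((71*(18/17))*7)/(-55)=-8946/935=-9.57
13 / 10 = 1.30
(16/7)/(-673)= -16/4711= -0.00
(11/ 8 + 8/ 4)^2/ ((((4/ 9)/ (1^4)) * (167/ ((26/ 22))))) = 85293/ 470272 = 0.18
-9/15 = -3/5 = -0.60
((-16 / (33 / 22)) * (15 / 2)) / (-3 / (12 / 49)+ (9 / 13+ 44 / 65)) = 20800 / 2829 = 7.35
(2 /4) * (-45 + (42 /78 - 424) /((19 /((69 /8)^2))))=-26920665 /31616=-851.49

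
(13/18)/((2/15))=5.42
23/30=0.77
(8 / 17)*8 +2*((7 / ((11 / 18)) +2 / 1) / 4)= 1962 / 187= 10.49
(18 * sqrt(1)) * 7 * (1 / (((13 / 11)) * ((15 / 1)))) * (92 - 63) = 13398 / 65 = 206.12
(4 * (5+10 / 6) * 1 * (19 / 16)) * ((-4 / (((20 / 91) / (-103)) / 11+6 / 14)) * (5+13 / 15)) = -689552864 / 397503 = -1734.71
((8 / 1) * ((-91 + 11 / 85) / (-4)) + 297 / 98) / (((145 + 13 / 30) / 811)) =1030.37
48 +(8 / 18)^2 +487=43351 / 81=535.20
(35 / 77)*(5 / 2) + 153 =3391 / 22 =154.14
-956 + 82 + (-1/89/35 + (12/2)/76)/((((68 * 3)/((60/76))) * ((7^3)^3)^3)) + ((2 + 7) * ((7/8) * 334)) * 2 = 8816564133648998638825599172674863/2009931410839849228046414948744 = 4386.50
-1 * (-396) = 396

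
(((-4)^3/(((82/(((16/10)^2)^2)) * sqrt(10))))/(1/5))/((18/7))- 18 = -21.15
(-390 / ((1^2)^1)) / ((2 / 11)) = -2145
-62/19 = -3.26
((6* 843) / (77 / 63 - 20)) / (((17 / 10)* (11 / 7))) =-3186540 / 31603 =-100.83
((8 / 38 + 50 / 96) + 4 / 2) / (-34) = -2491 / 31008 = -0.08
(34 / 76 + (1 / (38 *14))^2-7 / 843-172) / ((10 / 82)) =-1678236228581 / 1192946160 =-1406.80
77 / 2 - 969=-1861 / 2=-930.50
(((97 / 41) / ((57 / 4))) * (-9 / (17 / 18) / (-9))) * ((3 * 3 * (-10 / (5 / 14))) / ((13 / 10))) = -5866560 / 172159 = -34.08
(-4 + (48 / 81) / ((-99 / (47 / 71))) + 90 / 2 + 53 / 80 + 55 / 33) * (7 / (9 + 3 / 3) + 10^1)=70383634753 / 151826400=463.58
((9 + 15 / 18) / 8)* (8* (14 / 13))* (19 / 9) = 7847 / 351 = 22.36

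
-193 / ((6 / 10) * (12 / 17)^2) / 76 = -278885 / 32832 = -8.49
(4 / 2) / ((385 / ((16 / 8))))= 4 / 385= 0.01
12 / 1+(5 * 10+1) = 63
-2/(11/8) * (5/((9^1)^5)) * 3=-80/216513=-0.00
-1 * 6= -6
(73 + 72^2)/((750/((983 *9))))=15502893/250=62011.57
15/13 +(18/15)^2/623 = 1.16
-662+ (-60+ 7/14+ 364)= -715/2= -357.50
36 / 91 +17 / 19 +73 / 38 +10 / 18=117235 / 31122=3.77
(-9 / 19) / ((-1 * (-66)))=-3 / 418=-0.01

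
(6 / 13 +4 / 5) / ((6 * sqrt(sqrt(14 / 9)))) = 0.19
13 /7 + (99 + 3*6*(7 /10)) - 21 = 3236 /35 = 92.46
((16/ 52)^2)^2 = 256/ 28561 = 0.01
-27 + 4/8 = -26.50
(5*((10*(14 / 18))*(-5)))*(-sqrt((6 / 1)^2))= 3500 / 3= 1166.67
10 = 10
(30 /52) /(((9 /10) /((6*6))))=300 /13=23.08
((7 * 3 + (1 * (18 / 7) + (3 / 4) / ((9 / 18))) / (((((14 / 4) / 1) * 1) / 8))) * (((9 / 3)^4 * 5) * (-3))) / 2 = -1804275 / 98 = -18410.97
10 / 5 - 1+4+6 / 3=7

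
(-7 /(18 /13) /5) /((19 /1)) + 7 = 11879 /1710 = 6.95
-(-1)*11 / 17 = 11 / 17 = 0.65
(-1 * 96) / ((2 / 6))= -288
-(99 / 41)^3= -970299 / 68921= -14.08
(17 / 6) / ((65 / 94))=799 / 195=4.10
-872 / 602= -436 / 301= -1.45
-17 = -17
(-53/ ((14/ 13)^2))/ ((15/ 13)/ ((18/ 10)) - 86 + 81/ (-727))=253957821/ 474975032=0.53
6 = 6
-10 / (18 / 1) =-5 / 9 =-0.56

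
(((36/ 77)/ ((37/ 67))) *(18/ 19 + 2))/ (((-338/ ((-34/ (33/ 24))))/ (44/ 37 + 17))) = 3.32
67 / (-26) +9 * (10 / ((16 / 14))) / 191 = -21499 / 9932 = -2.16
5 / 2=2.50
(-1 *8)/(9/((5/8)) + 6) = -0.39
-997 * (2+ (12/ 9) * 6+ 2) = -11964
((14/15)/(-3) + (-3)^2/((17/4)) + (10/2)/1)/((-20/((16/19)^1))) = -20828/72675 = -0.29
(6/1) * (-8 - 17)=-150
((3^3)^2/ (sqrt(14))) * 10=3645 * sqrt(14)/ 7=1948.33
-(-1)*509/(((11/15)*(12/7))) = 17815/44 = 404.89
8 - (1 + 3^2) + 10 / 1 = 8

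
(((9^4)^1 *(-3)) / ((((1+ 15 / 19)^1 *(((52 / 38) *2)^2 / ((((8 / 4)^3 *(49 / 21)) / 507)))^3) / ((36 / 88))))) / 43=-74503315573911 / 5994876879035831072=-0.00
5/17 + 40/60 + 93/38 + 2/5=3.81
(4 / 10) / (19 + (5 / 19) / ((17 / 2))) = 646 / 30735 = 0.02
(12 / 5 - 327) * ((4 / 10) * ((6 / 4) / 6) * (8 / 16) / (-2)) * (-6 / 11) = -4869 / 1100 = -4.43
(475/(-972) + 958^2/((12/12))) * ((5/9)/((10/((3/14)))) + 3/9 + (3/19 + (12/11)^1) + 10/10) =2380717.02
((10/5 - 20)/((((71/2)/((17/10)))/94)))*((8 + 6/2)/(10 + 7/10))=-632808/7597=-83.30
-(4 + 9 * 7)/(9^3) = -67/729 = -0.09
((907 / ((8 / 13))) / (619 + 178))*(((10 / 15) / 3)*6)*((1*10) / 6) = 58955 / 14346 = 4.11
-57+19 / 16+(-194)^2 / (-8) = -4760.31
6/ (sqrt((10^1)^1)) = 3 *sqrt(10)/ 5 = 1.90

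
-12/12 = -1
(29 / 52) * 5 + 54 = 2953 / 52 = 56.79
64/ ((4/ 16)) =256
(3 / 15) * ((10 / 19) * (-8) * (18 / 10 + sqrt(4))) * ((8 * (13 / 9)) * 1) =-1664 / 45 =-36.98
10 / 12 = 5 / 6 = 0.83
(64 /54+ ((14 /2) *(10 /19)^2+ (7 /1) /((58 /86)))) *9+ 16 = 4319467 /31407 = 137.53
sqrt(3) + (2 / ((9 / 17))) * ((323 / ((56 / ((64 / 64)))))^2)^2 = 4182.87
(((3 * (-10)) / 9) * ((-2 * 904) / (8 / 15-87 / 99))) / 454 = -38.43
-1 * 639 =-639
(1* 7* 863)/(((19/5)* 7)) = 4315/19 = 227.11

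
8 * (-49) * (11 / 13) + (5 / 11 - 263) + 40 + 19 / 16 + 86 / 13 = -546.43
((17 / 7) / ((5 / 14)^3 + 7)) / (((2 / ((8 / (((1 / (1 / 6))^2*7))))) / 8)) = 0.04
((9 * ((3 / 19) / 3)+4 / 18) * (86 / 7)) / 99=1462 / 16929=0.09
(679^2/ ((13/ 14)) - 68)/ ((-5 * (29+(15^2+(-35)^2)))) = -430246/ 6409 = -67.13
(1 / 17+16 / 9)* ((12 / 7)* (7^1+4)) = 12364 / 357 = 34.63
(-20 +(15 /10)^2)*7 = -497 /4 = -124.25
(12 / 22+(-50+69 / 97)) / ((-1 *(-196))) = -52009 / 209132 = -0.25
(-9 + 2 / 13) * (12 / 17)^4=-2384640 / 1085773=-2.20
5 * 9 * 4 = 180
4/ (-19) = -4/ 19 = -0.21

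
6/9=2/3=0.67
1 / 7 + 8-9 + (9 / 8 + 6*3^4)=27231 / 56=486.27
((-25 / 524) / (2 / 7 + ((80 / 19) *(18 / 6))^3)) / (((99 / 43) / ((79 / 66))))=-0.00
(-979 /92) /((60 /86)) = -42097 /2760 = -15.25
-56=-56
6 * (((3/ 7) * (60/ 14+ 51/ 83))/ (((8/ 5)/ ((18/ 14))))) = 1153035/ 113876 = 10.13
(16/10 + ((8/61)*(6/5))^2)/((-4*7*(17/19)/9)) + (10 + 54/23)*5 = 2224393166/36372775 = 61.16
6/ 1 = 6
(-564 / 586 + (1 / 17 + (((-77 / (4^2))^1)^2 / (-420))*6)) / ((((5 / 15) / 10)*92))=-0.40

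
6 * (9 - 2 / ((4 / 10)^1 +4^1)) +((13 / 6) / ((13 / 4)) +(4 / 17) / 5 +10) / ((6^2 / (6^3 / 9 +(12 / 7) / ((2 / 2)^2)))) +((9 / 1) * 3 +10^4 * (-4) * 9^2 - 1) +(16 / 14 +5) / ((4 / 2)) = -25446268873 / 7854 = -3239912.00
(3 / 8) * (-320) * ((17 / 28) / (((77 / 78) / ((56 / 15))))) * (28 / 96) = -884 / 11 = -80.36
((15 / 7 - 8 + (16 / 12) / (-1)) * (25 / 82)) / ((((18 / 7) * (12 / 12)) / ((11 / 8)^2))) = -456775 / 283392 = -1.61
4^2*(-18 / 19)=-288 / 19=-15.16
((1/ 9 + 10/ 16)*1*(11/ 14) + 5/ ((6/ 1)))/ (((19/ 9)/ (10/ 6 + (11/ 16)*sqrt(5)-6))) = -18499/ 6384 + 15653*sqrt(5)/ 34048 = -1.87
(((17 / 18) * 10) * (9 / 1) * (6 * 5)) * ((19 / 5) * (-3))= -29070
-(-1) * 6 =6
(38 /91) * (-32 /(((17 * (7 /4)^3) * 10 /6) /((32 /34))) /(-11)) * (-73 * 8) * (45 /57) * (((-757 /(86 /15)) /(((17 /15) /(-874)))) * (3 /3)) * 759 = -268283201.60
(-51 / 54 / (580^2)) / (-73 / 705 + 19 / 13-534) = 10387 / 1970630123520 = 0.00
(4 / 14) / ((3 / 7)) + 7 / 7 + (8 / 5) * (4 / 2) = 73 / 15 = 4.87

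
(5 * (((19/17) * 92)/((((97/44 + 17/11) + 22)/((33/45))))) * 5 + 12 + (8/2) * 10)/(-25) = -657716/131325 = -5.01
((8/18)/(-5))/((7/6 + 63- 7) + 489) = -8/49155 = -0.00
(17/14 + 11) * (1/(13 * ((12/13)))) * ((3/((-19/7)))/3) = -3/8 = -0.38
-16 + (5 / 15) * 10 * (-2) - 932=-2864 / 3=-954.67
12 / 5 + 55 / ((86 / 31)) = 9557 / 430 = 22.23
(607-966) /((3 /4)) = -1436 /3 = -478.67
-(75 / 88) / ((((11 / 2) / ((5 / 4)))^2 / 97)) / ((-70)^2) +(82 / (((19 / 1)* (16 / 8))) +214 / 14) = 2766638095 / 158612608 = 17.44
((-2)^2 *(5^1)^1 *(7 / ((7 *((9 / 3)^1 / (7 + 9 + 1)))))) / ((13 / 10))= 3400 / 39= 87.18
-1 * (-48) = 48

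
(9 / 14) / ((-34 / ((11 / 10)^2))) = -1089 / 47600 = -0.02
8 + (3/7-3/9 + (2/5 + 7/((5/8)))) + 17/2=5921/210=28.20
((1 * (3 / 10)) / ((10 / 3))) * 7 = 63 / 100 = 0.63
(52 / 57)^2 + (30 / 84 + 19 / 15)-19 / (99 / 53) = -6434159 / 833910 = -7.72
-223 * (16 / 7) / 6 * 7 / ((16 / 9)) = -669 / 2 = -334.50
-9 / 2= -4.50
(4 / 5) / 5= 4 / 25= 0.16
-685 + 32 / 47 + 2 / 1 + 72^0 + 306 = -17640 / 47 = -375.32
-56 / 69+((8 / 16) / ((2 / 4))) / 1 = 13 / 69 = 0.19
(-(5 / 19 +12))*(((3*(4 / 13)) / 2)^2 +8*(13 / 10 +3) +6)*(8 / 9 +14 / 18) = -7996094 / 9633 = -830.07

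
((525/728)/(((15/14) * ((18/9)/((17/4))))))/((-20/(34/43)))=-2023/35776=-0.06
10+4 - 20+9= 3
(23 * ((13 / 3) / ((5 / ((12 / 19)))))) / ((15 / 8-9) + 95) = 9568 / 66785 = 0.14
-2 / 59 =-0.03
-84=-84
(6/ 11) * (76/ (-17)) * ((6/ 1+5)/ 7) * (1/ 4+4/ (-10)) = 342/ 595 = 0.57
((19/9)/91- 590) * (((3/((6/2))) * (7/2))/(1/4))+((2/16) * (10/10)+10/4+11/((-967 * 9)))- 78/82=-8258.00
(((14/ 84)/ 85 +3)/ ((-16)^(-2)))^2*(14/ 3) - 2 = 537648008186/ 195075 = 2756109.23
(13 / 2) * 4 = 26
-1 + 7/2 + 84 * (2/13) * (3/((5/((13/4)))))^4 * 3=11261291/20000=563.06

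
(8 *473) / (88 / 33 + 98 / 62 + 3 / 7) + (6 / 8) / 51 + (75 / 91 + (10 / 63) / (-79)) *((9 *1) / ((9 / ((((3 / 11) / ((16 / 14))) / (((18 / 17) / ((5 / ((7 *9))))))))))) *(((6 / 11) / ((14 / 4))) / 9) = 92947666889928649 / 114853172552118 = 809.27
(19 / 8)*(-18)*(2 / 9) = -19 / 2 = -9.50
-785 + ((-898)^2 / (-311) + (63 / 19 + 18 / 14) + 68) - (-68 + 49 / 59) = -7902480020 / 2440417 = -3238.17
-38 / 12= -19 / 6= -3.17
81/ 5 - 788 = -3859/ 5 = -771.80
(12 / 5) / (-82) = -6 / 205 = -0.03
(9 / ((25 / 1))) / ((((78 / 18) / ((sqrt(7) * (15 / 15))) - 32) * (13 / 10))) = -36288 / 4182295 - 54 * sqrt(7) / 321715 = -0.01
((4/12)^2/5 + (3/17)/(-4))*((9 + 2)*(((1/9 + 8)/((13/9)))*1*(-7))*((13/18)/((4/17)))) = 376607/12960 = 29.06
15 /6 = 2.50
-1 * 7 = -7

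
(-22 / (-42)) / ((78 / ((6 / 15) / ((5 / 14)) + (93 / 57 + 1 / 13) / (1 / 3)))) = 212113 / 5057325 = 0.04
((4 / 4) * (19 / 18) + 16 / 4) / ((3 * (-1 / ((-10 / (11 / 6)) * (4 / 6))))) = 1820 / 297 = 6.13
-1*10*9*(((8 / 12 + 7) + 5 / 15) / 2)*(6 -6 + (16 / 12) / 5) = -96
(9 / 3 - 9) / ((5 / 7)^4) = -14406 / 625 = -23.05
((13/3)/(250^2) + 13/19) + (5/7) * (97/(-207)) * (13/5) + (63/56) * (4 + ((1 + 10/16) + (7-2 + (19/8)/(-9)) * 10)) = 1635985611941/27531000000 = 59.42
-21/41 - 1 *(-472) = 19331/41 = 471.49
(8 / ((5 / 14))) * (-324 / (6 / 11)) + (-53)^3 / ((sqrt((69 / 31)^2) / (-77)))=1772256563 / 345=5136975.54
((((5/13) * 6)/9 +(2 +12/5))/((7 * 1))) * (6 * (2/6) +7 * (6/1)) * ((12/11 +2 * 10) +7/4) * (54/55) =3285144/5005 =656.37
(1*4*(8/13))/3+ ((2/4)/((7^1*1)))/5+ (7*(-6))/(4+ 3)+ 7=5009/2730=1.83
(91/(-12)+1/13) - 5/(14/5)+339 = 360041/1092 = 329.71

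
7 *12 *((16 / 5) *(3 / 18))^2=1792 / 75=23.89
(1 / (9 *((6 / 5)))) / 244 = 5 / 13176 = 0.00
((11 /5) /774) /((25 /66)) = 0.01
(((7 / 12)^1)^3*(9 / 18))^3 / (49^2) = 16807 / 41278242816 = 0.00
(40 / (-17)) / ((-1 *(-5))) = -8 / 17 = -0.47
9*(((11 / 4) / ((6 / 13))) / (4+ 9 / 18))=143 / 12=11.92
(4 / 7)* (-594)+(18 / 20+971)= 44273 / 70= 632.47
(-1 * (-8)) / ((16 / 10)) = 5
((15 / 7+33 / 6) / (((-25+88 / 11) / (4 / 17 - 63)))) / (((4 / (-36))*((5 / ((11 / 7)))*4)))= -11302731 / 566440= -19.95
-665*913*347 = -210679315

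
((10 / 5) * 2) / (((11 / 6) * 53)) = 24 / 583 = 0.04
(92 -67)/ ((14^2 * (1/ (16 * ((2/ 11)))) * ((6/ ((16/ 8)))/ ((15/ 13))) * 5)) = 200/ 7007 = 0.03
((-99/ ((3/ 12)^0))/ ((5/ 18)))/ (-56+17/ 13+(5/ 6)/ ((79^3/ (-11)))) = 68530448844/ 10516525445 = 6.52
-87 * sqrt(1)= -87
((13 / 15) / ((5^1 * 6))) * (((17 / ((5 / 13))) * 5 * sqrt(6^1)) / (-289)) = -169 * sqrt(6) / 7650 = -0.05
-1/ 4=-0.25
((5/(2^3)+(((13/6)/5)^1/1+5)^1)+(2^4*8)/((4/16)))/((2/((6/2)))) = 62167/80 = 777.09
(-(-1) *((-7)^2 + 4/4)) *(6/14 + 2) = 850/7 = 121.43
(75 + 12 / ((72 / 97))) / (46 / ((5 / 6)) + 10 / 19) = 51965 / 31764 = 1.64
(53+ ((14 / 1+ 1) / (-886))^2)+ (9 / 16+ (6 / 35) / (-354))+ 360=2681565660661 / 6484066960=413.56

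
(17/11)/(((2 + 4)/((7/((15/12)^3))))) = 0.92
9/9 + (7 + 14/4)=23/2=11.50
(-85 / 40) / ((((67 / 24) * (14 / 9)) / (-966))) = 31671 / 67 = 472.70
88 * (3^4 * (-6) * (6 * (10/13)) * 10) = -25660800/13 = -1973907.69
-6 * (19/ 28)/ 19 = -3/ 14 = -0.21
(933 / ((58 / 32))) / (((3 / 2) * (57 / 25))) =248800 / 1653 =150.51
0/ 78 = 0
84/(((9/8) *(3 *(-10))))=-112/45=-2.49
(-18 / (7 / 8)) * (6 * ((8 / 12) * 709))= -408384 / 7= -58340.57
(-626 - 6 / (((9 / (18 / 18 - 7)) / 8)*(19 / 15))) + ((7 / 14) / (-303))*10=-600.75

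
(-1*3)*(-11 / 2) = 33 / 2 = 16.50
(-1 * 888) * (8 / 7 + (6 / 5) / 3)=-47952 / 35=-1370.06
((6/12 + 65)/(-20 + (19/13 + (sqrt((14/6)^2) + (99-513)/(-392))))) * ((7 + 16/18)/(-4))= 5924737/694794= 8.53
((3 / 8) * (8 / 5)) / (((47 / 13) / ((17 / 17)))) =39 / 235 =0.17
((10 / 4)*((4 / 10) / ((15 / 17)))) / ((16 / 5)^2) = 85 / 768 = 0.11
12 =12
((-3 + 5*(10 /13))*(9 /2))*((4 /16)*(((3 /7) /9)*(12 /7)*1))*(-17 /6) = -561 /2548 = -0.22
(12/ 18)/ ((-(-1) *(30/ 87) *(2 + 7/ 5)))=29/ 51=0.57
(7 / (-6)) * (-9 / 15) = 7 / 10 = 0.70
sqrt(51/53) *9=9 *sqrt(2703)/53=8.83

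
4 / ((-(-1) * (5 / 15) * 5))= 12 / 5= 2.40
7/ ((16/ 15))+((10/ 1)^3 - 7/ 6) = 1005.40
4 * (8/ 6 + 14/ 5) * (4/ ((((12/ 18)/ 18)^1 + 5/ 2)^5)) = 151830567936/ 241308622285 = 0.63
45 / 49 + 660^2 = 435600.92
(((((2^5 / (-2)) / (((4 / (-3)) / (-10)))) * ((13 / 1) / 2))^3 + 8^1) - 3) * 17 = -8067383915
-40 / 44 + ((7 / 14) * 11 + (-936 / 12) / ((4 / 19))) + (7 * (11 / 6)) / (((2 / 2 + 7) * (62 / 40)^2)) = -365.24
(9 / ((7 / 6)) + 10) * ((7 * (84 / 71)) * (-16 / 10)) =-83328 / 355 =-234.73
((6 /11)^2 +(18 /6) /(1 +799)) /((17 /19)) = 554097 /1645600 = 0.34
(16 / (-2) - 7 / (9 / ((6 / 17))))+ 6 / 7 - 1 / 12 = -10711 / 1428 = -7.50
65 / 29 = 2.24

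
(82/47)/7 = 82/329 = 0.25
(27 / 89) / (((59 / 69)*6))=621 / 10502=0.06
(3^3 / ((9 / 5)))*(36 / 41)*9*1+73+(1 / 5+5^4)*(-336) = -43024511 / 205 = -209875.66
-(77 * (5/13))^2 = -148225/169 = -877.07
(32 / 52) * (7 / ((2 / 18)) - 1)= 496 / 13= 38.15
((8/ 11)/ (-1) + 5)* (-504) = -23688/ 11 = -2153.45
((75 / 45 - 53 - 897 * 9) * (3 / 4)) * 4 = -24373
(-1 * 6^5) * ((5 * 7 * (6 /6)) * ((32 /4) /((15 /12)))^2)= -55738368 /5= -11147673.60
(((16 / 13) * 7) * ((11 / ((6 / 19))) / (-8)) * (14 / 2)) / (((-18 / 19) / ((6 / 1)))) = 194579 / 117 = 1663.07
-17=-17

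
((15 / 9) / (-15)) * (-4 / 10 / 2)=1 / 45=0.02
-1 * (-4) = 4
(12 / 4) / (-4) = -3 / 4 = -0.75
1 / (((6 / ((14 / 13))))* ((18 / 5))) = 35 / 702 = 0.05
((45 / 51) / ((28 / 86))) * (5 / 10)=645 / 476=1.36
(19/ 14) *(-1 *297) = -5643/ 14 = -403.07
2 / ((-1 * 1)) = -2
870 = 870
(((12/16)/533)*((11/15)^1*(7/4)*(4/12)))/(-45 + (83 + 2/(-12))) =77/4839640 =0.00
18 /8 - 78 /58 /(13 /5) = 201 /116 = 1.73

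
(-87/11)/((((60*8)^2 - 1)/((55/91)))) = -0.00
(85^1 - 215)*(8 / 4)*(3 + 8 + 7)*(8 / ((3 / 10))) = -124800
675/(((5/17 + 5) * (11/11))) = 255/2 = 127.50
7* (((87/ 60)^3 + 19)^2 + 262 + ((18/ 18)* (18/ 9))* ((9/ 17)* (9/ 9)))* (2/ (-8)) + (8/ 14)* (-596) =-1651.67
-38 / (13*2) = -19 / 13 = -1.46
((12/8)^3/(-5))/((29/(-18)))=243/580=0.42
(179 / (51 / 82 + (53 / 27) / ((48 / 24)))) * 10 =396306 / 355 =1116.35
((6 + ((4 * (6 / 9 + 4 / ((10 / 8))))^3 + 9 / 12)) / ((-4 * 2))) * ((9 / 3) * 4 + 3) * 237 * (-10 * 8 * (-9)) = -11859431889 / 10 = -1185943188.90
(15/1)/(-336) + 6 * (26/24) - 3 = 3.46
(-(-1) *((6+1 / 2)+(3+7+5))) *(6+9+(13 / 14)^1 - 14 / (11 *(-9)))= 957739 / 2772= 345.50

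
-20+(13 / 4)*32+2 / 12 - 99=-14.83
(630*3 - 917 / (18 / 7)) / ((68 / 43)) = 1186843 / 1224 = 969.64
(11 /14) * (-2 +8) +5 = 68 /7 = 9.71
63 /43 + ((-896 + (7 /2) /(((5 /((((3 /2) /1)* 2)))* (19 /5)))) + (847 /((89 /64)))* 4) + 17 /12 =1347007471 /872556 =1543.75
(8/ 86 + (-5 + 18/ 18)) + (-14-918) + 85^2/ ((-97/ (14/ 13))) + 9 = -1007.12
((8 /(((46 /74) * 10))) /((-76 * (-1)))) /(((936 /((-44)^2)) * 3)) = 8954 /766935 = 0.01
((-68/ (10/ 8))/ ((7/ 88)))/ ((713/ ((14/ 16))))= -2992/ 3565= -0.84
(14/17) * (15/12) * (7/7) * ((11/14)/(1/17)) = 55/4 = 13.75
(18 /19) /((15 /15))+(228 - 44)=3514 /19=184.95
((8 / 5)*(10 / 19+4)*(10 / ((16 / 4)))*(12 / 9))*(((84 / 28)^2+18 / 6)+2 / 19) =316480 / 1083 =292.23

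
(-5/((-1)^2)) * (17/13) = -85/13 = -6.54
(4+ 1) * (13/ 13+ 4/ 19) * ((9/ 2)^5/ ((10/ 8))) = 1358127/ 152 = 8935.05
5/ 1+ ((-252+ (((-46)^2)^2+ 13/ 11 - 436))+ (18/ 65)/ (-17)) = 54415189982/ 12155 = 4476774.17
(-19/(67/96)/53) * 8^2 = -116736/3551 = -32.87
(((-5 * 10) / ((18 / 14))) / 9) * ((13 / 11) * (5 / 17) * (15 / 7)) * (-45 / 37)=3.91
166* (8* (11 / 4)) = 3652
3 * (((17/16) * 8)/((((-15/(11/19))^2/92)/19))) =94622/1425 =66.40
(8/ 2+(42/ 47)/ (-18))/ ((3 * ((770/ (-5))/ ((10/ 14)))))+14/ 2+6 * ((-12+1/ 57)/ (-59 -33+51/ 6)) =11365021537/ 1446868962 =7.85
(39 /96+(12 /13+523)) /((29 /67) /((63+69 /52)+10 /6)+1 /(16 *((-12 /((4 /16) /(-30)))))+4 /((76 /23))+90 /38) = 146.23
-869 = -869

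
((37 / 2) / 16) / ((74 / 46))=23 / 32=0.72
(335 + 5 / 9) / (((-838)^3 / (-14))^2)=36995 / 194798962083005316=0.00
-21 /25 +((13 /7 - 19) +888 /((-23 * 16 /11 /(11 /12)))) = -1362523 /32200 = -42.31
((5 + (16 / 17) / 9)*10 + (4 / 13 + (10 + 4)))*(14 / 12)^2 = 1592353 / 17901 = 88.95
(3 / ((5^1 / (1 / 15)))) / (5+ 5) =0.00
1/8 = 0.12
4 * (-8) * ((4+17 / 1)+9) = -960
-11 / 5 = -2.20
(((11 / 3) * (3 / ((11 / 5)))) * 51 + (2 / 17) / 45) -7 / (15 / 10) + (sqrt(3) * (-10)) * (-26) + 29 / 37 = 7107944 / 28305 + 260 * sqrt(3) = 701.45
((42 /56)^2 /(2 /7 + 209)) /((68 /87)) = 5481 /1593920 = 0.00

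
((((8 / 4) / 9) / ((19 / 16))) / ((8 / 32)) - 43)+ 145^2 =3588050 / 171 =20982.75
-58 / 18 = -29 / 9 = -3.22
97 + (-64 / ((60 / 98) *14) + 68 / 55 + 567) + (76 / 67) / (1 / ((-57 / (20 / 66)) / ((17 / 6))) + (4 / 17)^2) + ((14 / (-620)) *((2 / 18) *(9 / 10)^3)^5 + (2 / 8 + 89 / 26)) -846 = -91596065176213109716740094523 / 585613618590000000000000000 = -156.41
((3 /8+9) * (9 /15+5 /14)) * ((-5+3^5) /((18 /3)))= 5695 /16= 355.94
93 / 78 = 31 / 26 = 1.19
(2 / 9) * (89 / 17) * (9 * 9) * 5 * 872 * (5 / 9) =3880400 / 17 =228258.82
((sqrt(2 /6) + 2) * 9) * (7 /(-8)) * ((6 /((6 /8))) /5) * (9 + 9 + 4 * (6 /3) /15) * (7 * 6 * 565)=-14282205.07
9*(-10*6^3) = -19440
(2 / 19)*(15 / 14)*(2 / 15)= 2 / 133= 0.02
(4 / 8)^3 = 1 / 8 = 0.12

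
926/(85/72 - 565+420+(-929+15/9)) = -66672/77123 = -0.86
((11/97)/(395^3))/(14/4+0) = 22/41846685125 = 0.00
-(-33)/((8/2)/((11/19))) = 363/76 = 4.78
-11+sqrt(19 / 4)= -11+sqrt(19) / 2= -8.82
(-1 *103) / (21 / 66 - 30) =2266 / 653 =3.47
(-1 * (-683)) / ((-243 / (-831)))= 189191 / 81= 2335.69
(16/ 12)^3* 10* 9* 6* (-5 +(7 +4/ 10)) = 3072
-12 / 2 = -6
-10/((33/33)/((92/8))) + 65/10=-217/2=-108.50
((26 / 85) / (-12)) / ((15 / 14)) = -91 / 3825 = -0.02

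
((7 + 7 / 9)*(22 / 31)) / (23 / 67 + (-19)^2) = 10318 / 675459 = 0.02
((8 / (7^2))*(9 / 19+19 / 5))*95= 464 / 7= 66.29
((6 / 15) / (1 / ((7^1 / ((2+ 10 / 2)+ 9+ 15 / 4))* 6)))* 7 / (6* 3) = 392 / 1185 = 0.33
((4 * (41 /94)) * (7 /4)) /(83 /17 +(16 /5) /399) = 9733605 /15590558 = 0.62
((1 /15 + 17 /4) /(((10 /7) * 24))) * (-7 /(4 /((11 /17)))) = -139601 /979200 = -0.14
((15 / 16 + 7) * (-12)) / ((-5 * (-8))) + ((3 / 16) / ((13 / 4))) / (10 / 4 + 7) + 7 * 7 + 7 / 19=1857173 / 39520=46.99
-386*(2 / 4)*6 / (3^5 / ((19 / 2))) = -3667 / 81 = -45.27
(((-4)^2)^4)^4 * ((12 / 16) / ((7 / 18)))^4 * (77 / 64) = 105309489541053765648384 / 343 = 307024750848553252619.20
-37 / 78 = -0.47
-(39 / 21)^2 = -169 / 49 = -3.45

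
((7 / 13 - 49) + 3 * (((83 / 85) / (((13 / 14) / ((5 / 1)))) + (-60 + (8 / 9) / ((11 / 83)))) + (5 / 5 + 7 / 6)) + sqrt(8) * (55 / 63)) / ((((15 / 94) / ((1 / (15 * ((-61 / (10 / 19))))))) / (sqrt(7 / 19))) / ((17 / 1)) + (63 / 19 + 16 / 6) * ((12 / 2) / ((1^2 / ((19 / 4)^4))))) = -1415431667005888 / 139003208978760867 - 239030580910080 * sqrt(133) / 183993914284886467619 + 109799219200 * sqrt(266) / 9006695104854582331 + 3065141953280 * sqrt(2) / 32077663610483277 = -0.01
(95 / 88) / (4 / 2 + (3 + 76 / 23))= 2185 / 16808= 0.13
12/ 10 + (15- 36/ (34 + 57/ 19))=2817/ 185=15.23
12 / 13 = 0.92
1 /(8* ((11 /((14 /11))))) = 7 /484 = 0.01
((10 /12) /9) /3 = 0.03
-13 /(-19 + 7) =13 /12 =1.08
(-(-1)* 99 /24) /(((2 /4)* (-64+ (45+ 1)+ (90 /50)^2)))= -275 /492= -0.56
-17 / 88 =-0.19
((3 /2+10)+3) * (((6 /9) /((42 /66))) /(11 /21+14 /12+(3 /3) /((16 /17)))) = 5.52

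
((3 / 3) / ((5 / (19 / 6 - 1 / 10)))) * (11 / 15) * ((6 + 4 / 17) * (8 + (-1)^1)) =375452 / 19125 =19.63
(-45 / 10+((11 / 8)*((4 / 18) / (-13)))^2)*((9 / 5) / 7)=-985487 / 851760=-1.16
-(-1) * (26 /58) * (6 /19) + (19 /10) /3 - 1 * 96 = -1574071 /16530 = -95.23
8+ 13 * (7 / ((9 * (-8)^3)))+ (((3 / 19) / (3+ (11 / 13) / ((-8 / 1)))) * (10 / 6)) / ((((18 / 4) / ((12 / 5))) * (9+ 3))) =7.98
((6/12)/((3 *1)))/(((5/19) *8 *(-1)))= -19/240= -0.08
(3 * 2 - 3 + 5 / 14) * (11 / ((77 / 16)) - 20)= -2914 / 49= -59.47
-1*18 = -18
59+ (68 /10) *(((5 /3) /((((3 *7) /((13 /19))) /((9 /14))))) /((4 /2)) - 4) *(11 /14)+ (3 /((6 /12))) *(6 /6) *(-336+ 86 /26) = -3318406381 /1694420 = -1958.43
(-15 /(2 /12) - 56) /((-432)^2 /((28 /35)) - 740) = -73 /116270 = -0.00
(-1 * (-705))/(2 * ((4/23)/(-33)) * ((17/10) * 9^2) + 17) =891825/19669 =45.34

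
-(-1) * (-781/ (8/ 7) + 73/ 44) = -59991/ 88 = -681.72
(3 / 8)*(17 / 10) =51 / 80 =0.64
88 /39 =2.26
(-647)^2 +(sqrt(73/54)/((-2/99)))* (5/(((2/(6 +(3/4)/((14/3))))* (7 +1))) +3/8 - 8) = 56177* sqrt(438)/3584 +418609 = 418937.04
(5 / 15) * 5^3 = 125 / 3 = 41.67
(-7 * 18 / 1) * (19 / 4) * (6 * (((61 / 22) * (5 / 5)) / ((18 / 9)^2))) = -219051 / 88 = -2489.22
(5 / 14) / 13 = 5 / 182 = 0.03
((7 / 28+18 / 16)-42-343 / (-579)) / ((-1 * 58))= 185431 / 268656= 0.69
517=517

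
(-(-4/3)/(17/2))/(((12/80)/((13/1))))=2080/153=13.59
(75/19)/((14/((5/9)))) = 125/798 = 0.16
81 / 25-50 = -1169 / 25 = -46.76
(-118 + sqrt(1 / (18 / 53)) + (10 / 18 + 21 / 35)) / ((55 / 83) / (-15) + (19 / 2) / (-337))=294143036 / 182175 - 27971*sqrt(106) / 12145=1590.91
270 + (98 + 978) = 1346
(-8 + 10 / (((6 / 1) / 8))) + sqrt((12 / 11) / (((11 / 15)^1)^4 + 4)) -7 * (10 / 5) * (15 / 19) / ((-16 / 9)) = 450 * sqrt(7165653) / 2388551 + 5267 / 456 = 12.05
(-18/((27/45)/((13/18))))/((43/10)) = -650/129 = -5.04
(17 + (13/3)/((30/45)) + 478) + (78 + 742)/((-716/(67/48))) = 4295153/8592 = 499.90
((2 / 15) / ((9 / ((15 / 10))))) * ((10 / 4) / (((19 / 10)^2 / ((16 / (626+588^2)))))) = 80 / 112535613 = 0.00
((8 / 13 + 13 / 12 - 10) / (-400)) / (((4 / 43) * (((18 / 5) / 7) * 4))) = 77959 / 718848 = 0.11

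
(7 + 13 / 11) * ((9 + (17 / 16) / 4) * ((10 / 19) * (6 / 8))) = 400275 / 13376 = 29.92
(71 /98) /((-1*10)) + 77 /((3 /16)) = 1207147 /2940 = 410.59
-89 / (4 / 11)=-979 / 4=-244.75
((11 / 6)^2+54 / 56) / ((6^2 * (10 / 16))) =109 / 567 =0.19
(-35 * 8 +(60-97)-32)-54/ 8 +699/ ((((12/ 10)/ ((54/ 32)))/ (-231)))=-7277489/ 32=-227421.53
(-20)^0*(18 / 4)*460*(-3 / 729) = -230 / 27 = -8.52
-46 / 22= -23 / 11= -2.09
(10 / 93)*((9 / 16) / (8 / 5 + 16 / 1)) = 75 / 21824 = 0.00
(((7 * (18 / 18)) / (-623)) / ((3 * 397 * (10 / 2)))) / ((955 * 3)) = -1 / 1518435675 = -0.00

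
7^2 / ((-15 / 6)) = -98 / 5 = -19.60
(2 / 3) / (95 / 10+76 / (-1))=-4 / 399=-0.01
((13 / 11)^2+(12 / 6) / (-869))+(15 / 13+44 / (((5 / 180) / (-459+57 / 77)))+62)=-631367343616 / 869869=-725818.88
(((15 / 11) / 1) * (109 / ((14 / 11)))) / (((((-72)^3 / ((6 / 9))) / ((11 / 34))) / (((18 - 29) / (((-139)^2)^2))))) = 0.00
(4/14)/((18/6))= 2/21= 0.10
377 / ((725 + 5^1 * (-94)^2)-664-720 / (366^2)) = 1402817 / 164620741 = 0.01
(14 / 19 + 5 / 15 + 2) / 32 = 175 / 1824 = 0.10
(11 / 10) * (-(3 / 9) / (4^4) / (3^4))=-11 / 622080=-0.00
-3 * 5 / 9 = -5 / 3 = -1.67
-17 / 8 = -2.12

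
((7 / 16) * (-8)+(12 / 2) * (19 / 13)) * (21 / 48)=959 / 416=2.31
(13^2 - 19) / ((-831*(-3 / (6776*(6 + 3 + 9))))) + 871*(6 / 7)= 15677202 / 1939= 8085.20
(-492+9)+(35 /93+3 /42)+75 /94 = -14740238 /30597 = -481.75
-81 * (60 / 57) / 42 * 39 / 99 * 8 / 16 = -585 / 1463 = -0.40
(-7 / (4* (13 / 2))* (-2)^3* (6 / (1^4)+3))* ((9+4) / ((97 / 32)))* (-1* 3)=-24192 / 97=-249.40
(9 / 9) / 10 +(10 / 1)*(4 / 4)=101 / 10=10.10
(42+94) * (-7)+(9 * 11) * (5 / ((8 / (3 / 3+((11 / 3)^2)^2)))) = 370583 / 36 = 10293.97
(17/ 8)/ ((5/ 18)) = 153/ 20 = 7.65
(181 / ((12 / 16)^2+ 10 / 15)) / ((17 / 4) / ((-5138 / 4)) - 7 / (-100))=743982400 / 336949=2208.00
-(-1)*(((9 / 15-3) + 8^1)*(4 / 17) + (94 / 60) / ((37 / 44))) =6002 / 1887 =3.18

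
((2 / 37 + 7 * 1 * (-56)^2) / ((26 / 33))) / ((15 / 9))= 40205187 / 2405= 16717.33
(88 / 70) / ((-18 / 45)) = -22 / 7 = -3.14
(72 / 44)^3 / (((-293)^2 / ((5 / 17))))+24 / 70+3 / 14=75759748797 / 135975372610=0.56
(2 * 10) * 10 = 200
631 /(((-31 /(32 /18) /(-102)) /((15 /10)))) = 171632 /31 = 5536.52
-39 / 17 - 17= -328 / 17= -19.29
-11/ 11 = -1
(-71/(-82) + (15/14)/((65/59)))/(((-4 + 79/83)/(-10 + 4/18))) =4554376/772317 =5.90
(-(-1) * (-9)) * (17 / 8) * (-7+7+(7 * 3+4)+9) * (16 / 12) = -867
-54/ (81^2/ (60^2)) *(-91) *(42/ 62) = 509600/ 279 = 1826.52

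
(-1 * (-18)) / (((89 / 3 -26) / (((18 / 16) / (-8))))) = -243 / 352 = -0.69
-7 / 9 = -0.78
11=11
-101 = -101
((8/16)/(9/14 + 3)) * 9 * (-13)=-273/17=-16.06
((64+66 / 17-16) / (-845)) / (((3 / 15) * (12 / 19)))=-2793 / 5746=-0.49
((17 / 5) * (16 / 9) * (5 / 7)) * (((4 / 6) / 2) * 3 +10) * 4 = 11968 / 63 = 189.97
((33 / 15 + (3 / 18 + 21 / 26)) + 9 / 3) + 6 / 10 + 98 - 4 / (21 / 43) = 131837 / 1365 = 96.58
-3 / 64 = -0.05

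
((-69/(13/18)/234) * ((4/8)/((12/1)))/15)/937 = -0.00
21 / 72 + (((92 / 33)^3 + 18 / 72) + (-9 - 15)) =-514673 / 287496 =-1.79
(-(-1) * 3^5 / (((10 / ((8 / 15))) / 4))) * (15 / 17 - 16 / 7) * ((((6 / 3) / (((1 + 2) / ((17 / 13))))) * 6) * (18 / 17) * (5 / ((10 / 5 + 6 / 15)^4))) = -60.72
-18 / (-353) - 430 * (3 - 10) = 1062548 / 353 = 3010.05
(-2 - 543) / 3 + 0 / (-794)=-545 / 3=-181.67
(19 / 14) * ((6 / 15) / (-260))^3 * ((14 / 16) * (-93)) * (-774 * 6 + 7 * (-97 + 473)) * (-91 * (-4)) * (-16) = 12443214 / 2640625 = 4.71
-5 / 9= -0.56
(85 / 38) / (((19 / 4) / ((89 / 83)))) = 15130 / 29963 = 0.50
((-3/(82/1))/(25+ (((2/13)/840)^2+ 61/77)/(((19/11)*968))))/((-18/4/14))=2558709753600/562012972139251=0.00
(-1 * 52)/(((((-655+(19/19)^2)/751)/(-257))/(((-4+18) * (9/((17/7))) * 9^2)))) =-119502986148/1853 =-64491627.71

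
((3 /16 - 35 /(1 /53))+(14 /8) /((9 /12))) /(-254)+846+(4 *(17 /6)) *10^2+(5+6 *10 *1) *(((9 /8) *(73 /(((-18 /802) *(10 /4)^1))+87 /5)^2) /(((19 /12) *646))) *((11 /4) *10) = 242530011469123 /74822304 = 3241413.30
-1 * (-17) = 17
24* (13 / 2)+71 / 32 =158.22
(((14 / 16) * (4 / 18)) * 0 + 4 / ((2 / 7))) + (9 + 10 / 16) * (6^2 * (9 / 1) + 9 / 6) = 50351 / 16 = 3146.94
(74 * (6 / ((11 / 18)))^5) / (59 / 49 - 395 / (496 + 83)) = 15423933540750336 / 1192260553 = 12936713.79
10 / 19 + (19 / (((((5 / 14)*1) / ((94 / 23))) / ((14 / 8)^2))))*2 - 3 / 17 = 98960567 / 74290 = 1332.08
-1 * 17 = -17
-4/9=-0.44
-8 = -8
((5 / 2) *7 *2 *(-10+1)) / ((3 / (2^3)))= -840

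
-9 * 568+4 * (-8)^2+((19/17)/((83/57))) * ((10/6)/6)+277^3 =179894687687/8466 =21249077.21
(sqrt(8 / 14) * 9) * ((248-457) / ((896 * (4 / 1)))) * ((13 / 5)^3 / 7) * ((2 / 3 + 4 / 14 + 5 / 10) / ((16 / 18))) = -756257931 * sqrt(7) / 1229312000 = -1.63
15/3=5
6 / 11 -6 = -60 / 11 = -5.45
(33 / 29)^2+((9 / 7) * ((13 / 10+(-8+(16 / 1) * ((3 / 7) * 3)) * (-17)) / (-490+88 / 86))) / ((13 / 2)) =77767313913 / 56319928210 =1.38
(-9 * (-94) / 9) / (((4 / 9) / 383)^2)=558445023 / 8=69805627.88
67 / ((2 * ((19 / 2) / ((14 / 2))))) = 469 / 19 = 24.68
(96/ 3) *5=160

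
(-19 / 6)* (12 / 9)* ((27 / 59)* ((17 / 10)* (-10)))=1938 / 59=32.85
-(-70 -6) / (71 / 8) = 608 / 71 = 8.56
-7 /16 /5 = -7 /80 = -0.09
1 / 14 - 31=-30.93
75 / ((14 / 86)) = 3225 / 7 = 460.71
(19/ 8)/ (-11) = -19/ 88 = -0.22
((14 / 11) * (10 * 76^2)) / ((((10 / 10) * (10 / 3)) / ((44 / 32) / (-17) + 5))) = 20286756 / 187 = 108485.33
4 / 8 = 1 / 2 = 0.50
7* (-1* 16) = -112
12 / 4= 3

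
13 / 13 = 1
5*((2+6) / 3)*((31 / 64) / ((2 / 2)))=155 / 24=6.46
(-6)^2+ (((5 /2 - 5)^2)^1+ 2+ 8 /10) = 901 /20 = 45.05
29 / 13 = 2.23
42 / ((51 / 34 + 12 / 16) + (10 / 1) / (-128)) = 2688 / 139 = 19.34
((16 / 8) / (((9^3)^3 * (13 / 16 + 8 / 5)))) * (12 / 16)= 40 / 24924051459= 0.00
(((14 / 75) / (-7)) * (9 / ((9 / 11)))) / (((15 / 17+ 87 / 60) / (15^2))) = -22440 / 793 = -28.30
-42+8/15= -622/15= -41.47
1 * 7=7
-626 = -626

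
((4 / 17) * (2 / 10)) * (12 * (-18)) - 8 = -1544 / 85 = -18.16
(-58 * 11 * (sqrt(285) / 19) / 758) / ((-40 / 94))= 14993 * sqrt(285) / 144020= 1.76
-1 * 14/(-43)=14/43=0.33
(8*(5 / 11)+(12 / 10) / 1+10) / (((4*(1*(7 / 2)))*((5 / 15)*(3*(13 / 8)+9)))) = 3264 / 14245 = 0.23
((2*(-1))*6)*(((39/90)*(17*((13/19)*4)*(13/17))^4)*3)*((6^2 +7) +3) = -749271507698688/651605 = -1149886062.41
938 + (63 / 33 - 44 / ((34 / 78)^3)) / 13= 897.28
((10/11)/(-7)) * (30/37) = -300/2849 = -0.11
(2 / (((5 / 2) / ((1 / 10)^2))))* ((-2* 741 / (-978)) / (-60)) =-247 / 1222500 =-0.00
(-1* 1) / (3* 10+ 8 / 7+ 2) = -7 / 232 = -0.03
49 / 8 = 6.12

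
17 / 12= 1.42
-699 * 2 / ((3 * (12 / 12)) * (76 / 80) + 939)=-1.48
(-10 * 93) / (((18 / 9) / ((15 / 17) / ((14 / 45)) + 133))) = -15032985 / 238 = -63163.80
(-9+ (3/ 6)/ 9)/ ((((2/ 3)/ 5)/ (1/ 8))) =-805/ 96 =-8.39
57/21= 19/7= 2.71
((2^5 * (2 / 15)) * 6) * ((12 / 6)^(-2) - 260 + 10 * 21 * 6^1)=128032 / 5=25606.40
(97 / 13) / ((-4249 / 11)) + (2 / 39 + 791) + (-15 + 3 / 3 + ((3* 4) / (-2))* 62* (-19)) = 1300008092 / 165711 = 7845.03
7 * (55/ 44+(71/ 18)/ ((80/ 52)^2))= 146993/ 7200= 20.42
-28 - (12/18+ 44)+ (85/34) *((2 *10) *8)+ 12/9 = 986/3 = 328.67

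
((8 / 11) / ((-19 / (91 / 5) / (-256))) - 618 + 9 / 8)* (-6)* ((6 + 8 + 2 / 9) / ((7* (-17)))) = -16759456 / 53295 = -314.47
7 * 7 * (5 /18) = 245 /18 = 13.61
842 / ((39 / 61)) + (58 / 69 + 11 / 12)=1577203 / 1196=1318.73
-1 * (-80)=80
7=7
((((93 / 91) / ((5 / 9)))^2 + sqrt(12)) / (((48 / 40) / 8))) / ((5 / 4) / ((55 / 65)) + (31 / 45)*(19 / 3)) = 1109701296 / 287276171 + 79200*sqrt(3) / 34691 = 7.82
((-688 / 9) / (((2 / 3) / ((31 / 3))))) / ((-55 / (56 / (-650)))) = -298592 / 160875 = -1.86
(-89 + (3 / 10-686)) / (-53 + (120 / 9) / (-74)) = 859917 / 59030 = 14.57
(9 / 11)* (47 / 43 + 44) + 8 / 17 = 300451 / 8041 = 37.36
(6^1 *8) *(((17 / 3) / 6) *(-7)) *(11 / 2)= -5236 / 3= -1745.33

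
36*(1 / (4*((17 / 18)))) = 162 / 17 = 9.53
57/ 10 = 5.70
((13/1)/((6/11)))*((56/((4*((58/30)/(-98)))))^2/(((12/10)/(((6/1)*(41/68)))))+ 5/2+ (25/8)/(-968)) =728404745746145/20130176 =36184718.19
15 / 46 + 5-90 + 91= 291 / 46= 6.33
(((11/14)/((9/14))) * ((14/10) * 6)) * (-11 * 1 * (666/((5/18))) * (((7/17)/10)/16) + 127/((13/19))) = 400723631/331500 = 1208.82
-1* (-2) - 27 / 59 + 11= 12.54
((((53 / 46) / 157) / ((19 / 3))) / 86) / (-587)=-159 / 6927039076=-0.00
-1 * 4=-4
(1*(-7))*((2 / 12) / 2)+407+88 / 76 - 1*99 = 70355 / 228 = 308.57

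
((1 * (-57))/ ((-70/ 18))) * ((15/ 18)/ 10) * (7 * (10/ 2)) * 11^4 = 2503611/ 4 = 625902.75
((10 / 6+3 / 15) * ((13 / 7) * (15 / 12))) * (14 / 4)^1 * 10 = 455 / 3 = 151.67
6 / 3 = 2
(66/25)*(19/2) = 627/25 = 25.08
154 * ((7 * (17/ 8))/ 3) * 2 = 9163/ 6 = 1527.17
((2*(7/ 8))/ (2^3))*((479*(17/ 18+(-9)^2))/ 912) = 4945675/ 525312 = 9.41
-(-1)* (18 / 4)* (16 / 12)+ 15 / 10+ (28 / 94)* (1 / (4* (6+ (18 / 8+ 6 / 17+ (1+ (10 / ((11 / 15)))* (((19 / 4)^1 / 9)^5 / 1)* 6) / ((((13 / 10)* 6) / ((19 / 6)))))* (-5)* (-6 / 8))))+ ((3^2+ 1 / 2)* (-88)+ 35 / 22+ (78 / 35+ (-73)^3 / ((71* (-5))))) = 764133977158420295381 / 2818171133024336705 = 271.15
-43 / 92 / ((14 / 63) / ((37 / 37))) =-387 / 184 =-2.10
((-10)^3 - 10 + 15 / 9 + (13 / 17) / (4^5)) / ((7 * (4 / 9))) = -157977483 / 487424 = -324.11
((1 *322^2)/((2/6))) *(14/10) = 2177364/5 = 435472.80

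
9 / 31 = 0.29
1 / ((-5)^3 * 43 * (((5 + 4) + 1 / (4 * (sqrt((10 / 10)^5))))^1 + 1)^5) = -1024 / 622727080375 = -0.00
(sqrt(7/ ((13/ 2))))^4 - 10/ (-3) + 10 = 7348/ 507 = 14.49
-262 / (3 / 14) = -3668 / 3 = -1222.67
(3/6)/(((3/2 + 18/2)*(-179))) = -1/3759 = -0.00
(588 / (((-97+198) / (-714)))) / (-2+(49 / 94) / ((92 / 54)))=2453.76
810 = 810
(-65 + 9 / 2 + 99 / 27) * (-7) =2387 / 6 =397.83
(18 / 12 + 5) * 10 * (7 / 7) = 65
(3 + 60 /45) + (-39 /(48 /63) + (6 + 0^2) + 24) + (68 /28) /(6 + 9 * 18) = -39607 /2352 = -16.84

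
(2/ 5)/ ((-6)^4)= 1/ 3240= 0.00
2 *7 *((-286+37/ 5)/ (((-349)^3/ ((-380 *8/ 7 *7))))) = -11857216/ 42508549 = -0.28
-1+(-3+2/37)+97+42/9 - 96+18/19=5627/2109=2.67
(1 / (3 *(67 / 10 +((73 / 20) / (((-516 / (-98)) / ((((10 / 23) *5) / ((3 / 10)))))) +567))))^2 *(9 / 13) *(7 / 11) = 13864865175 / 94862726312434223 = 0.00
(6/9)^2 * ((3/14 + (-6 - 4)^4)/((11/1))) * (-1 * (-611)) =171083666/693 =246873.98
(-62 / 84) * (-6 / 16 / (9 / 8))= 31 / 126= 0.25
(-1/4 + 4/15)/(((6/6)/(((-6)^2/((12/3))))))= 3/20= 0.15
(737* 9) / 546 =2211 / 182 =12.15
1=1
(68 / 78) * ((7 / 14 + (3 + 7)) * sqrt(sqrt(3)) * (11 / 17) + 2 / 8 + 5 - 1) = 289 / 78 + 77 * 3^(1 / 4) / 13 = 11.50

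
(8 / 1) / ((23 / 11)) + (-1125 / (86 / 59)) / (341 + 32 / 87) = 91945657 / 58744622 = 1.57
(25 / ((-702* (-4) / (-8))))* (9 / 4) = -25 / 156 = -0.16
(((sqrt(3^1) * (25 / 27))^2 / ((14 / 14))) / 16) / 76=625 / 295488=0.00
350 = 350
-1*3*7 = -21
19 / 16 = 1.19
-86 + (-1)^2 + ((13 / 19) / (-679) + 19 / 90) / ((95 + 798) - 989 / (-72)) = -357951782829 / 4211208925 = -85.00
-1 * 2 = -2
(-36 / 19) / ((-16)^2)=-9 / 1216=-0.01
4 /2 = 2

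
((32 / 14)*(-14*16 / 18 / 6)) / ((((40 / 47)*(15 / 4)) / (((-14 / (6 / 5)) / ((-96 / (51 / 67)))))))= -0.14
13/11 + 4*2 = 101/11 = 9.18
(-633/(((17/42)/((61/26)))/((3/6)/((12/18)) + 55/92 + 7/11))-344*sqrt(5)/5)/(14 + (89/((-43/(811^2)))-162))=14792*sqrt(5)/292717665 + 1944833842/363704951181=0.01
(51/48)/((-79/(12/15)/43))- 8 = -13371/1580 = -8.46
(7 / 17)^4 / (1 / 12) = 28812 / 83521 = 0.34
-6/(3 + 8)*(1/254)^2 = -3/354838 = -0.00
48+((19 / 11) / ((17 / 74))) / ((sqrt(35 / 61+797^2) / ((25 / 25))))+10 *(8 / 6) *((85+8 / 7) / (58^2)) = 48.35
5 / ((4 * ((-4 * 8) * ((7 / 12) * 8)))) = -15 / 1792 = -0.01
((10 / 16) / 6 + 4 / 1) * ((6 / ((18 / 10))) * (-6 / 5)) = -197 / 12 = -16.42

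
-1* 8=-8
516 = 516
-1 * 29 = -29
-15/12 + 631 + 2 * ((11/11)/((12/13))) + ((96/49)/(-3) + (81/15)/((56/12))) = 1859317/2940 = 632.42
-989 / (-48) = 989 / 48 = 20.60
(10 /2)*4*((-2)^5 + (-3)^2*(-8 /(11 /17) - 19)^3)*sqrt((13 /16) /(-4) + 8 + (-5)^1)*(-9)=16632684765*sqrt(179) /2662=83595099.85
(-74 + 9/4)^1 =-287/4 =-71.75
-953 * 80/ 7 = -76240/ 7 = -10891.43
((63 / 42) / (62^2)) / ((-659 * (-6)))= 1 / 10132784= 0.00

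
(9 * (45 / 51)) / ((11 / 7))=945 / 187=5.05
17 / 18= 0.94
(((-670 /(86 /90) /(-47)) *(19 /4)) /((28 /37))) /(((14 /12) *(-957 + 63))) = -10597725 /118042568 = -0.09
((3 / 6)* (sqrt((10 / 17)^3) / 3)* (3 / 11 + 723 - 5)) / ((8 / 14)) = 276535* sqrt(170) / 38148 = 94.52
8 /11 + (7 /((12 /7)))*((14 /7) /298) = 14843 /19668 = 0.75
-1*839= -839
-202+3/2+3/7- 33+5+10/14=-3183/14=-227.36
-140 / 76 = -35 / 19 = -1.84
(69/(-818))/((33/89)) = -2047/8998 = -0.23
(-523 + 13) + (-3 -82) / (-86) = -43775 / 86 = -509.01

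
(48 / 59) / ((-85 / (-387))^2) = 7188912 / 426275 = 16.86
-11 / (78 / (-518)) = 2849 / 39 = 73.05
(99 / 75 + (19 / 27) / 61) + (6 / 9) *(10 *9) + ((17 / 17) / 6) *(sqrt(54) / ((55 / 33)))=3 *sqrt(6) / 10 + 2525326 / 41175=62.07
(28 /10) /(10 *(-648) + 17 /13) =-0.00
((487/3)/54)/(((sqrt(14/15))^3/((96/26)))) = 4870 * sqrt(210)/5733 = 12.31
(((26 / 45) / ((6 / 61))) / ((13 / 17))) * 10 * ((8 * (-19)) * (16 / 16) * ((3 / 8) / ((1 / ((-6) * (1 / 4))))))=19703 / 3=6567.67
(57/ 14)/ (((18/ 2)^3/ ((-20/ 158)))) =-95/ 134379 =-0.00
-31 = -31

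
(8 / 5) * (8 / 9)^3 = 4096 / 3645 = 1.12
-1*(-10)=10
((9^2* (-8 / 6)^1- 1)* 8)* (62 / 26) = -27032 / 13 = -2079.38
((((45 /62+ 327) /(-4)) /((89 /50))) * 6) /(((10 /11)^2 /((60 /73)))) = -110636955 /402814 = -274.66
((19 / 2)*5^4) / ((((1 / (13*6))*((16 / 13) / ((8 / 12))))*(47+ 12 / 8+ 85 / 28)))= 4867.68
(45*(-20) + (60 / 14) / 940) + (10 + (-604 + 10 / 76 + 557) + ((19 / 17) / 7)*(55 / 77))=-696819149 / 743869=-936.75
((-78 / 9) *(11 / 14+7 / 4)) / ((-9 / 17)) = 41.51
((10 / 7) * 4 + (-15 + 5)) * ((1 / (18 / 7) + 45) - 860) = 3491.19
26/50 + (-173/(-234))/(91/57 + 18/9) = 58009/79950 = 0.73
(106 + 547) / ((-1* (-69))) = 653 / 69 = 9.46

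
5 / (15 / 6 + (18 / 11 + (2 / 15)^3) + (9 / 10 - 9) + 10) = 185625 / 224188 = 0.83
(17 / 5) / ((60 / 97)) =1649 / 300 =5.50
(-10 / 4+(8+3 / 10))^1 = 5.80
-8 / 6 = -4 / 3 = -1.33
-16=-16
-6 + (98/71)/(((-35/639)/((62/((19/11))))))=-86502/95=-910.55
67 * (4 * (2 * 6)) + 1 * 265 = 3481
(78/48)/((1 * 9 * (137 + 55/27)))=0.00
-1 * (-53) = 53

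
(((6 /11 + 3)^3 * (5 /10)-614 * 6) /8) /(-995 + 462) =9747489 /11350768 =0.86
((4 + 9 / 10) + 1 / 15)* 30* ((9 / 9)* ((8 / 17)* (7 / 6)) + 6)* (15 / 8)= 124415 / 68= 1829.63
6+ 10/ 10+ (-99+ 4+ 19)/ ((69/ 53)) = -51.38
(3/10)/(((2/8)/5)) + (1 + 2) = 9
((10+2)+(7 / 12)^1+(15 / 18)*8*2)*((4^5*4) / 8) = 39808 / 3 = 13269.33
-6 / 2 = -3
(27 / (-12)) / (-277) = 9 / 1108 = 0.01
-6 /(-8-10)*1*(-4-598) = -602 /3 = -200.67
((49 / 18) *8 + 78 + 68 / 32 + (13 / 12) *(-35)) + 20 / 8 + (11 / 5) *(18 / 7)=181801 / 2520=72.14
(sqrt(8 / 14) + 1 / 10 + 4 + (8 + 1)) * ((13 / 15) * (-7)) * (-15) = 26 * sqrt(7) + 11921 / 10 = 1260.89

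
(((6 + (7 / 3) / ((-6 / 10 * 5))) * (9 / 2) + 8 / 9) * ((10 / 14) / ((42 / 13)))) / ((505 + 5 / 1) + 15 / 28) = 5707 / 540351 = 0.01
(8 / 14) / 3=0.19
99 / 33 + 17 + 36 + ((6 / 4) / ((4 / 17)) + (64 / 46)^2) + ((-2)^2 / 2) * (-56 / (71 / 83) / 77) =206939207 / 3305192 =62.61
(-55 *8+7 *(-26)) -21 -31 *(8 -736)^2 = -16430147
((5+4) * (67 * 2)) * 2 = 2412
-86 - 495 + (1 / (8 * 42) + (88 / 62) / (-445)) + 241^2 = 266519399011 / 4635120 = 57500.00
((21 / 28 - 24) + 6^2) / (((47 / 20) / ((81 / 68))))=6.46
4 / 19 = 0.21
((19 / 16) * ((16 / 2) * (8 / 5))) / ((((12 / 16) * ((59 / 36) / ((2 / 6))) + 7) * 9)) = 64 / 405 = 0.16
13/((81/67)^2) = 58357/6561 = 8.89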